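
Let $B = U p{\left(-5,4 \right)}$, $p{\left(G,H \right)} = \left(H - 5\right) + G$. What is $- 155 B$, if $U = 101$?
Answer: $93930$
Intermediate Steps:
$p{\left(G,H \right)} = -5 + G + H$ ($p{\left(G,H \right)} = \left(-5 + H\right) + G = -5 + G + H$)
$B = -606$ ($B = 101 \left(-5 - 5 + 4\right) = 101 \left(-6\right) = -606$)
$- 155 B = \left(-155\right) \left(-606\right) = 93930$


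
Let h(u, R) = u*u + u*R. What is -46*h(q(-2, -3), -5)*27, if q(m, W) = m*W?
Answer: -7452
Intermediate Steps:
q(m, W) = W*m
h(u, R) = u² + R*u
-46*h(q(-2, -3), -5)*27 = -46*(-3*(-2))*(-5 - 3*(-2))*27 = -276*(-5 + 6)*27 = -276*27 = -7452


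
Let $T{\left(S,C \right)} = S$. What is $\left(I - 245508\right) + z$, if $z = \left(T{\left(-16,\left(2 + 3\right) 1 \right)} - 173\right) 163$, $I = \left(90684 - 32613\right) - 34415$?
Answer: $-252659$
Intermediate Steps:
$I = 23656$ ($I = 58071 - 34415 = 23656$)
$z = -30807$ ($z = \left(-16 - 173\right) 163 = \left(-189\right) 163 = -30807$)
$\left(I - 245508\right) + z = \left(23656 - 245508\right) - 30807 = -221852 - 30807 = -252659$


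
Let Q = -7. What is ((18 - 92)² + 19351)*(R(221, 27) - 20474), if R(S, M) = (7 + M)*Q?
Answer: -514216824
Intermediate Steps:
R(S, M) = -49 - 7*M (R(S, M) = (7 + M)*(-7) = -49 - 7*M)
((18 - 92)² + 19351)*(R(221, 27) - 20474) = ((18 - 92)² + 19351)*((-49 - 7*27) - 20474) = ((-74)² + 19351)*((-49 - 189) - 20474) = (5476 + 19351)*(-238 - 20474) = 24827*(-20712) = -514216824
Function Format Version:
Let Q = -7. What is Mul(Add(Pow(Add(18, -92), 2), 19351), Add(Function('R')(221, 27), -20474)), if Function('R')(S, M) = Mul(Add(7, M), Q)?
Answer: -514216824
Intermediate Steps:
Function('R')(S, M) = Add(-49, Mul(-7, M)) (Function('R')(S, M) = Mul(Add(7, M), -7) = Add(-49, Mul(-7, M)))
Mul(Add(Pow(Add(18, -92), 2), 19351), Add(Function('R')(221, 27), -20474)) = Mul(Add(Pow(Add(18, -92), 2), 19351), Add(Add(-49, Mul(-7, 27)), -20474)) = Mul(Add(Pow(-74, 2), 19351), Add(Add(-49, -189), -20474)) = Mul(Add(5476, 19351), Add(-238, -20474)) = Mul(24827, -20712) = -514216824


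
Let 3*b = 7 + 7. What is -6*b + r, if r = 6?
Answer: -22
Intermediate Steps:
b = 14/3 (b = (7 + 7)/3 = (⅓)*14 = 14/3 ≈ 4.6667)
-6*b + r = -6*14/3 + 6 = -28 + 6 = -22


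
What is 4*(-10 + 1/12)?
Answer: -119/3 ≈ -39.667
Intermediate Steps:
4*(-10 + 1/12) = 4*(-119/12) = -119/3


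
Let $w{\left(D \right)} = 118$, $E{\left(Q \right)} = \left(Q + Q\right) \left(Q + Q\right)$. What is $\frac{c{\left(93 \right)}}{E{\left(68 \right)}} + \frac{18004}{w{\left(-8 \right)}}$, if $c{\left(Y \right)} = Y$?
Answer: $\frac{166506479}{1091264} \approx 152.58$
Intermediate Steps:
$E{\left(Q \right)} = 4 Q^{2}$ ($E{\left(Q \right)} = 2 Q 2 Q = 4 Q^{2}$)
$\frac{c{\left(93 \right)}}{E{\left(68 \right)}} + \frac{18004}{w{\left(-8 \right)}} = \frac{93}{4 \cdot 68^{2}} + \frac{18004}{118} = \frac{93}{4 \cdot 4624} + 18004 \cdot \frac{1}{118} = \frac{93}{18496} + \frac{9002}{59} = \frac{166506479}{1091264}$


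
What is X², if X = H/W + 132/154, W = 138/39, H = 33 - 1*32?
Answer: 134689/103684 ≈ 1.2990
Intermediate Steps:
H = 1 (H = 33 - 32 = 1)
W = 46/13 (W = 138*(1/39) = 46/13 ≈ 3.5385)
X = 367/322 (X = 1/(46/13) + 132/154 = 1*(13/46) + 132*(1/154) = 13/46 + 6/7 = 367/322 ≈ 1.1398)
X² = (367/322)² = 134689/103684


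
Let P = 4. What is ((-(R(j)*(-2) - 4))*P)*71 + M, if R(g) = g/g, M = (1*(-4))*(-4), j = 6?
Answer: 1720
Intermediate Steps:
M = 16 (M = -4*(-4) = 16)
R(g) = 1
((-(R(j)*(-2) - 4))*P)*71 + M = (-(1*(-2) - 4)*4)*71 + 16 = (-(-2 - 4)*4)*71 + 16 = (-1*(-6)*4)*71 + 16 = (6*4)*71 + 16 = 24*71 + 16 = 1704 + 16 = 1720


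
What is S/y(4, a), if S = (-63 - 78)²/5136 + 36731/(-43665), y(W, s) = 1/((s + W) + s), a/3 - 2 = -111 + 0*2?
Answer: -14721491395/7475448 ≈ -1969.3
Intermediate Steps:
a = -327 (a = 6 + 3*(-111 + 0*2) = 6 + 3*(-111 + 0) = 6 + 3*(-111) = 6 - 333 = -327)
y(W, s) = 1/(W + 2*s) (y(W, s) = 1/((W + s) + s) = 1/(W + 2*s))
S = 226484483/74754480 (S = (-141)²*(1/5136) + 36731*(-1/43665) = 19881*(1/5136) - 36731/43665 = 6627/1712 - 36731/43665 = 226484483/74754480 ≈ 3.0297)
S/y(4, a) = 226484483/(74754480*(1/(4 + 2*(-327)))) = 226484483/(74754480*(1/(4 - 654))) = 226484483/(74754480*(1/(-650))) = 226484483/(74754480*(-1/650)) = (226484483/74754480)*(-650) = -14721491395/7475448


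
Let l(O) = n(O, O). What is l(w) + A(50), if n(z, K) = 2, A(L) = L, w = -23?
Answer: 52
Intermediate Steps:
l(O) = 2
l(w) + A(50) = 2 + 50 = 52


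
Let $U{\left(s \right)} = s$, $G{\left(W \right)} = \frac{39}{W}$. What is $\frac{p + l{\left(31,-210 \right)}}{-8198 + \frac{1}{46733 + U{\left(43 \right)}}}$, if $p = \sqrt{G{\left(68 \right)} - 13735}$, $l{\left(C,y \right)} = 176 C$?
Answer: $- \frac{23200896}{34860877} - \frac{23388 i \sqrt{15876997}}{6518983999} \approx -0.66553 - 0.014295 i$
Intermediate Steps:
$p = \frac{i \sqrt{15876997}}{34}$ ($p = \sqrt{\frac{39}{68} - 13735} = \sqrt{- \frac{933941}{68}} = \frac{i \sqrt{15876997}}{34} \approx 117.19 i$)
$\frac{p + l{\left(31,-210 \right)}}{-8198 + \frac{1}{46733 + U{\left(43 \right)}}} = \frac{\frac{i \sqrt{15876997}}{34} + 176 \cdot 31}{-8198 + \frac{1}{46733 + 43}} = \frac{\frac{i \sqrt{15876997}}{34} + 5456}{-8198 + \frac{1}{46776}} = \frac{5456 + \frac{i \sqrt{15876997}}{34}}{-8198 + \frac{1}{46776}} = \frac{5456 + \frac{i \sqrt{15876997}}{34}}{- \frac{383469647}{46776}} = \left(5456 + \frac{i \sqrt{15876997}}{34}\right) \left(- \frac{46776}{383469647}\right) = - \frac{23200896}{34860877} - \frac{23388 i \sqrt{15876997}}{6518983999}$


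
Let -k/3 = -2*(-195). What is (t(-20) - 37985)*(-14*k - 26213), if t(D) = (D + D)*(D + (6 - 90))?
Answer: 332601225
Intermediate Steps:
k = -1170 (k = -(-6)*(-195) = -3*390 = -1170)
t(D) = 2*D*(-84 + D) (t(D) = (2*D)*(D - 84) = (2*D)*(-84 + D) = 2*D*(-84 + D))
(t(-20) - 37985)*(-14*k - 26213) = (2*(-20)*(-84 - 20) - 37985)*(-14*(-1170) - 26213) = (2*(-20)*(-104) - 37985)*(16380 - 26213) = (4160 - 37985)*(-9833) = -33825*(-9833) = 332601225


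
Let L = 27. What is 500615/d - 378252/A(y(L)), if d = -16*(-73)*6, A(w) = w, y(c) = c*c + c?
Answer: -1001907/2336 ≈ -428.90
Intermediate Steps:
y(c) = c + c**2 (y(c) = c**2 + c = c + c**2)
d = 7008 (d = 1168*6 = 7008)
500615/d - 378252/A(y(L)) = 500615/7008 - 378252*1/(27*(1 + 27)) = 500615*(1/7008) - 378252/(27*28) = 500615/7008 - 378252/756 = 500615/7008 - 378252*1/756 = 500615/7008 - 1501/3 = -1001907/2336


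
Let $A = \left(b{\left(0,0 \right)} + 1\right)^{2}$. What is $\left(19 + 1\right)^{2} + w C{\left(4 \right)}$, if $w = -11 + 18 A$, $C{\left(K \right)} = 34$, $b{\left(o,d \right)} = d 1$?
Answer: $638$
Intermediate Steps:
$b{\left(o,d \right)} = d$
$A = 1$ ($A = \left(0 + 1\right)^{2} = 1^{2} = 1$)
$w = 7$ ($w = -11 + 18 \cdot 1 = -11 + 18 = 7$)
$\left(19 + 1\right)^{2} + w C{\left(4 \right)} = \left(19 + 1\right)^{2} + 7 \cdot 34 = 20^{2} + 238 = 400 + 238 = 638$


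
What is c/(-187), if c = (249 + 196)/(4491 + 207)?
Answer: -445/878526 ≈ -0.00050653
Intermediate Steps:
c = 445/4698 ≈ 0.094721
c/(-187) = (445/4698)/(-187) = -1/187*445/4698 = -445/878526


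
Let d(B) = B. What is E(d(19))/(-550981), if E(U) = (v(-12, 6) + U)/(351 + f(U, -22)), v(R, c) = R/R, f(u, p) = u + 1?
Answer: -20/204413951 ≈ -9.7841e-8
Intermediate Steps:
f(u, p) = 1 + u
v(R, c) = 1
E(U) = (1 + U)/(352 + U) (E(U) = (1 + U)/(351 + (1 + U)) = (1 + U)/(352 + U))
E(d(19))/(-550981) = ((1 + 19)/(352 + 19))/(-550981) = (20/371)*(-1/550981) = -20/204413951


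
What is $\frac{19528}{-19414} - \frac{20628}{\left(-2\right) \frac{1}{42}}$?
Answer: $\frac{4204946152}{9707} \approx 4.3319 \cdot 10^{5}$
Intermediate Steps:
$\frac{19528}{-19414} - \frac{20628}{\left(-2\right) \frac{1}{42}} = 19528 \left(- \frac{1}{19414}\right) - \frac{20628}{\left(-2\right) \frac{1}{42}} = - \frac{9764}{9707} - \frac{20628}{- \frac{1}{21}} = - \frac{9764}{9707} - -433188 = - \frac{9764}{9707} + 433188 = \frac{4204946152}{9707}$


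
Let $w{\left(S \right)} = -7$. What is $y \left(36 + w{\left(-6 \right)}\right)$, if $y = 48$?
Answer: $1392$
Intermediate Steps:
$y \left(36 + w{\left(-6 \right)}\right) = 48 \left(36 - 7\right) = 48 \cdot 29 = 1392$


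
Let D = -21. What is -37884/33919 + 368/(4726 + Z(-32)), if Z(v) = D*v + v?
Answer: -95401676/91004677 ≈ -1.0483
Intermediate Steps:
Z(v) = -20*v (Z(v) = -21*v + v = -20*v)
-37884/33919 + 368/(4726 + Z(-32)) = -37884/33919 + 368/(4726 - 20*(-32)) = -37884*1/33919 + 368/(4726 + 640) = -37884/33919 + 368/5366 = -37884/33919 + 368*(1/5366) = -37884/33919 + 184/2683 = -95401676/91004677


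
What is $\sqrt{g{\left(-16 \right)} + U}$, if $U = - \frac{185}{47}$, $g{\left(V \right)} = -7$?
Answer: $\frac{i \sqrt{24158}}{47} \approx 3.307 i$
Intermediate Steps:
$U = - \frac{185}{47}$ ($U = \left(-185\right) \frac{1}{47} = - \frac{185}{47} \approx -3.9362$)
$\sqrt{g{\left(-16 \right)} + U} = \sqrt{-7 - \frac{185}{47}} = \sqrt{- \frac{514}{47}} = \frac{i \sqrt{24158}}{47}$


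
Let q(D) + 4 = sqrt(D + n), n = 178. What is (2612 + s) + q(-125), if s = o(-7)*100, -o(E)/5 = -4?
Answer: 4608 + sqrt(53) ≈ 4615.3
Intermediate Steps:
q(D) = -4 + sqrt(178 + D) (q(D) = -4 + sqrt(D + 178) = -4 + sqrt(178 + D))
o(E) = 20 (o(E) = -5*(-4) = 20)
s = 2000 (s = 20*100 = 2000)
(2612 + s) + q(-125) = (2612 + 2000) + (-4 + sqrt(178 - 125)) = 4612 + (-4 + sqrt(53)) = 4608 + sqrt(53)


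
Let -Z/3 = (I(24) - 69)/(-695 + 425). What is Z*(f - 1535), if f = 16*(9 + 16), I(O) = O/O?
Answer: 7718/9 ≈ 857.56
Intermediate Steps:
I(O) = 1
f = 400 (f = 16*25 = 400)
Z = -34/45 (Z = -3*(1 - 69)/(-695 + 425) = -(-204)/(-270) = -(-204)*(-1)/270 = -3*34/135 = -34/45 ≈ -0.75556)
Z*(f - 1535) = -34*(400 - 1535)/45 = -34/45*(-1135) = 7718/9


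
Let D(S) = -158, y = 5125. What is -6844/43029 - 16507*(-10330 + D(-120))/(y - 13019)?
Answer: -3724733775800/169835463 ≈ -21931.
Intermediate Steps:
-6844/43029 - 16507*(-10330 + D(-120))/(y - 13019) = -6844/43029 - 16507*(-10330 - 158)/(5125 - 13019) = -6844*1/43029 - 16507/((-7894/(-10488))) = -6844/43029 - 16507/((-7894*(-1/10488))) = -6844/43029 - 16507/3947/5244 = -6844/43029 - 16507*5244/3947 = -6844/43029 - 86562708/3947 = -3724733775800/169835463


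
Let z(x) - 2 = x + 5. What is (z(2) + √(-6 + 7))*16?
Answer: 160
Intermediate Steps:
z(x) = 7 + x (z(x) = 2 + (x + 5) = 2 + (5 + x) = 7 + x)
(z(2) + √(-6 + 7))*16 = ((7 + 2) + √(-6 + 7))*16 = (9 + √1)*16 = (9 + 1)*16 = 10*16 = 160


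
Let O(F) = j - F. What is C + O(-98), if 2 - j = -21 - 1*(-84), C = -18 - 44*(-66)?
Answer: 2923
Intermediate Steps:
C = 2886 (C = -18 + 2904 = 2886)
j = -61 (j = 2 - (-21 - 1*(-84)) = 2 - (-21 + 84) = 2 - 1*63 = 2 - 63 = -61)
O(F) = -61 - F
C + O(-98) = 2886 + (-61 - 1*(-98)) = 2886 + (-61 + 98) = 2886 + 37 = 2923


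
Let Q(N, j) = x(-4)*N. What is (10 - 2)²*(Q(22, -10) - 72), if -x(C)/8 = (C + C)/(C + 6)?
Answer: 40448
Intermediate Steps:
x(C) = -16*C/(6 + C) (x(C) = -8*(C + C)/(C + 6) = -8*2*C/(6 + C) = -16*C/(6 + C))
Q(N, j) = 32*N (Q(N, j) = (-16*(-4)/(6 - 4))*N = (-16*(-4)/2)*N = (-16*(-4)*½)*N = 32*N)
(10 - 2)²*(Q(22, -10) - 72) = (10 - 2)²*(32*22 - 72) = 8²*(704 - 72) = 64*632 = 40448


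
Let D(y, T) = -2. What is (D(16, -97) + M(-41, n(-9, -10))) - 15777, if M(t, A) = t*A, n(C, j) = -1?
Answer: -15738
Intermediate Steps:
M(t, A) = A*t
(D(16, -97) + M(-41, n(-9, -10))) - 15777 = (-2 - 1*(-41)) - 15777 = (-2 + 41) - 15777 = 39 - 15777 = -15738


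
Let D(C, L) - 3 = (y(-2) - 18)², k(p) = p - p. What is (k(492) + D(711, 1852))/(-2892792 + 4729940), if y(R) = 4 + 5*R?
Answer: 579/1837148 ≈ 0.00031516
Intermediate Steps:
k(p) = 0
D(C, L) = 579 (D(C, L) = 3 + ((4 + 5*(-2)) - 18)² = 3 + ((4 - 10) - 18)² = 3 + (-6 - 18)² = 3 + (-24)² = 3 + 576 = 579)
(k(492) + D(711, 1852))/(-2892792 + 4729940) = (0 + 579)/(-2892792 + 4729940) = 579/1837148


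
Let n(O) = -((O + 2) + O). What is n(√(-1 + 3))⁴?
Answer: 272 + 192*√2 ≈ 543.53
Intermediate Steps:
n(O) = -2 - 2*O (n(O) = -((2 + O) + O) = -(2 + 2*O) = -2 - 2*O)
n(√(-1 + 3))⁴ = (-2 - 2*√(-1 + 3))⁴ = (-2 - 2*√2)⁴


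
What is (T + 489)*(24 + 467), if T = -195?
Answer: 144354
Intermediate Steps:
(T + 489)*(24 + 467) = (-195 + 489)*(24 + 467) = 294*491 = 144354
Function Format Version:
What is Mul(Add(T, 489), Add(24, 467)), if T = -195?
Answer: 144354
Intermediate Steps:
Mul(Add(T, 489), Add(24, 467)) = Mul(Add(-195, 489), Add(24, 467)) = Mul(294, 491) = 144354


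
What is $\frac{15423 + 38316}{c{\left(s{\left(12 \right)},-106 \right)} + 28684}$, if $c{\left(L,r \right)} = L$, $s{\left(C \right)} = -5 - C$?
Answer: $\frac{53739}{28667} \approx 1.8746$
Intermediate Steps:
$\frac{15423 + 38316}{c{\left(s{\left(12 \right)},-106 \right)} + 28684} = \frac{15423 + 38316}{\left(-5 - 12\right) + 28684} = \frac{53739}{\left(-5 - 12\right) + 28684} = \frac{53739}{-17 + 28684} = \frac{53739}{28667}$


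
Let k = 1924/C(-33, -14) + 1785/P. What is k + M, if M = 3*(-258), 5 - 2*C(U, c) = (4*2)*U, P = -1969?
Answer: -402861067/529661 ≈ -760.60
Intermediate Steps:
C(U, c) = 5/2 - 4*U (C(U, c) = 5/2 - 4*2*U/2 = 5/2 - 4*U)
M = -774
k = 7096547/529661 (k = 1924/(5/2 - 4*(-33)) + 1785/(-1969) = 1924/(5/2 + 132) + 1785*(-1/1969) = 1924/(269/2) - 1785/1969 = 1924*(2/269) - 1785/1969 = 3848/269 - 1785/1969 = 7096547/529661 ≈ 13.398)
k + M = 7096547/529661 - 774 = -402861067/529661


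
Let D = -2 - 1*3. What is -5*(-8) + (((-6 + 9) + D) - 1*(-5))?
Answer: 43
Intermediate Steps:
D = -5 (D = -2 - 3 = -5)
-5*(-8) + (((-6 + 9) + D) - 1*(-5)) = -5*(-8) + (((-6 + 9) - 5) - 1*(-5)) = 40 + ((3 - 5) + 5) = 40 + (-2 + 5) = 40 + 3 = 43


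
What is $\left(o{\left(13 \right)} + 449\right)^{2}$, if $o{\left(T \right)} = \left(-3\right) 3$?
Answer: $193600$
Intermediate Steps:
$o{\left(T \right)} = -9$
$\left(o{\left(13 \right)} + 449\right)^{2} = \left(-9 + 449\right)^{2} = 440^{2} = 193600$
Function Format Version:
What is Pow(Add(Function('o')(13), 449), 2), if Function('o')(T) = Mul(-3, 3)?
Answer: 193600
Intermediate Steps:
Function('o')(T) = -9
Pow(Add(Function('o')(13), 449), 2) = Pow(Add(-9, 449), 2) = Pow(440, 2) = 193600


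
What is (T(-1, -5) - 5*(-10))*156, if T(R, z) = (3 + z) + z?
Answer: 6708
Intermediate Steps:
T(R, z) = 3 + 2*z
(T(-1, -5) - 5*(-10))*156 = ((3 + 2*(-5)) - 5*(-10))*156 = ((3 - 10) + 50)*156 = (-7 + 50)*156 = 43*156 = 6708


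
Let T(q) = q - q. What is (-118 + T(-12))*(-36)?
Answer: 4248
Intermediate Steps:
T(q) = 0
(-118 + T(-12))*(-36) = (-118 + 0)*(-36) = -118*(-36) = 4248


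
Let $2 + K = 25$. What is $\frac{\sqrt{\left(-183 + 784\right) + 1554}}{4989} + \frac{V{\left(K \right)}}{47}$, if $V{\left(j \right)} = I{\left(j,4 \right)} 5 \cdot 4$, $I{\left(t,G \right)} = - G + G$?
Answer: $\frac{\sqrt{2155}}{4989} \approx 0.0093049$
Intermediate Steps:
$K = 23$ ($K = -2 + 25 = 23$)
$I{\left(t,G \right)} = 0$
$V{\left(j \right)} = 0$ ($V{\left(j \right)} = 0 \cdot 5 \cdot 4 = 0 \cdot 4 = 0$)
$\frac{\sqrt{\left(-183 + 784\right) + 1554}}{4989} + \frac{V{\left(K \right)}}{47} = \frac{\sqrt{\left(-183 + 784\right) + 1554}}{4989} + \frac{0}{47} = \sqrt{601 + 1554} \cdot \frac{1}{4989} + 0 \cdot \frac{1}{47} = \sqrt{2155} \cdot \frac{1}{4989} + 0 = \frac{\sqrt{2155}}{4989} + 0 = \frac{\sqrt{2155}}{4989}$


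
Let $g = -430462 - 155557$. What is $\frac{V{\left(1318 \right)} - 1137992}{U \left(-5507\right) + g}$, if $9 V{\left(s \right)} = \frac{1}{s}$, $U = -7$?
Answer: $\frac{1928408729}{927727020} \approx 2.0786$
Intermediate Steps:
$V{\left(s \right)} = \frac{1}{9 s}$
$g = -586019$
$\frac{V{\left(1318 \right)} - 1137992}{U \left(-5507\right) + g} = \frac{\frac{1}{9 \cdot 1318} - 1137992}{\left(-7\right) \left(-5507\right) - 586019} = \frac{\frac{1}{9} \cdot \frac{1}{1318} - 1137992}{38549 - 586019} = \frac{\frac{1}{11862} - 1137992}{-547470} = \left(- \frac{13498861103}{11862}\right) \left(- \frac{1}{547470}\right) = \frac{1928408729}{927727020}$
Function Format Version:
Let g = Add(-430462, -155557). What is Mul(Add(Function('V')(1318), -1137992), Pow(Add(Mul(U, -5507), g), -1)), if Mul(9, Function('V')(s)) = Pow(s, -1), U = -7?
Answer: Rational(1928408729, 927727020) ≈ 2.0786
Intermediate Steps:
Function('V')(s) = Mul(Rational(1, 9), Pow(s, -1))
g = -586019
Mul(Add(Function('V')(1318), -1137992), Pow(Add(Mul(U, -5507), g), -1)) = Mul(Add(Mul(Rational(1, 9), Pow(1318, -1)), -1137992), Pow(Add(Mul(-7, -5507), -586019), -1)) = Mul(Add(Mul(Rational(1, 9), Rational(1, 1318)), -1137992), Pow(Add(38549, -586019), -1)) = Mul(Add(Rational(1, 11862), -1137992), Pow(-547470, -1)) = Mul(Rational(-13498861103, 11862), Rational(-1, 547470)) = Rational(1928408729, 927727020)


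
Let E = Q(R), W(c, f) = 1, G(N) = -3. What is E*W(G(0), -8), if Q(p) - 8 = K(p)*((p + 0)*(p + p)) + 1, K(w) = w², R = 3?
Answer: 171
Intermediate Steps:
Q(p) = 9 + 2*p⁴ (Q(p) = 8 + (p²*((p + 0)*(p + p)) + 1) = 8 + (p²*(p*(2*p)) + 1) = 8 + (p²*(2*p²) + 1) = 8 + (2*p⁴ + 1) = 8 + (1 + 2*p⁴) = 9 + 2*p⁴)
E = 171 (E = 9 + 2*3⁴ = 9 + 2*81 = 9 + 162 = 171)
E*W(G(0), -8) = 171*1 = 171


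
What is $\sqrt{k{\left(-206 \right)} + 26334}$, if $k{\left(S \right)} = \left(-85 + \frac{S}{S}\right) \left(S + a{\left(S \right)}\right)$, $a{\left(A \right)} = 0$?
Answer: $\sqrt{43638} \approx 208.9$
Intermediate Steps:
$k{\left(S \right)} = - 84 S$ ($k{\left(S \right)} = \left(-85 + \frac{S}{S}\right) \left(S + 0\right) = \left(-85 + 1\right) S = - 84 S$)
$\sqrt{k{\left(-206 \right)} + 26334} = \sqrt{\left(-84\right) \left(-206\right) + 26334} = \sqrt{17304 + 26334} = \sqrt{43638}$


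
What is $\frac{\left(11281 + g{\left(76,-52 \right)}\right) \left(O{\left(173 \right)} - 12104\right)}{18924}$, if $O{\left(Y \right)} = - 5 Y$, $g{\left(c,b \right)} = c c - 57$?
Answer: $- \frac{18372750}{1577} \approx -11650.0$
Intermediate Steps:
$g{\left(c,b \right)} = -57 + c^{2}$ ($g{\left(c,b \right)} = c^{2} - 57 = -57 + c^{2}$)
$\frac{\left(11281 + g{\left(76,-52 \right)}\right) \left(O{\left(173 \right)} - 12104\right)}{18924} = \frac{\left(11281 - \left(57 - 76^{2}\right)\right) \left(\left(-5\right) 173 - 12104\right)}{18924} = \left(11281 + \left(-57 + 5776\right)\right) \left(-865 - 12104\right) \frac{1}{18924} = \left(11281 + 5719\right) \left(-12969\right) \frac{1}{18924} = 17000 \left(-12969\right) \frac{1}{18924} = \left(-220473000\right) \frac{1}{18924} = - \frac{18372750}{1577}$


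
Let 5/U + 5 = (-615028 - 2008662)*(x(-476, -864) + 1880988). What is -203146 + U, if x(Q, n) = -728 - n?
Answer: -200524857036983899/987097245513 ≈ -2.0315e+5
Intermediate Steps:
U = -1/987097245513 (U = 5/(-5 + (-615028 - 2008662)*((-728 - 1*(-864)) + 1880988)) = 5/(-5 - 2623690*((-728 + 864) + 1880988)) = 5/(-5 - 2623690*(136 + 1880988)) = 5/(-5 - 2623690*1881124) = 5/(-5 - 4935486227560) = 5/(-4935486227565) = 5*(-1/4935486227565) = -1/987097245513 ≈ -1.0131e-12)
-203146 + U = -203146 - 1/987097245513 = -200524857036983899/987097245513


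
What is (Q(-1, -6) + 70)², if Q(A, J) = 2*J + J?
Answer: 2704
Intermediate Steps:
Q(A, J) = 3*J
(Q(-1, -6) + 70)² = (3*(-6) + 70)² = (-18 + 70)² = 52² = 2704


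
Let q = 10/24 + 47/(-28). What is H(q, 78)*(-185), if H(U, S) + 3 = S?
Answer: -13875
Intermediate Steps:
q = -53/42 (q = 10*(1/24) + 47*(-1/28) = 5/12 - 47/28 = -53/42 ≈ -1.2619)
H(U, S) = -3 + S
H(q, 78)*(-185) = (-3 + 78)*(-185) = 75*(-185) = -13875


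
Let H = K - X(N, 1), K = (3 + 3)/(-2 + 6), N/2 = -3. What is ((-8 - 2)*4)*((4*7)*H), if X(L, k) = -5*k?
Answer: -7280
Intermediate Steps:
N = -6 (N = 2*(-3) = -6)
K = 3/2 (K = 6/4 = 6*(¼) = 3/2 ≈ 1.5000)
H = 13/2 (H = 3/2 - (-5) = 3/2 - 1*(-5) = 3/2 + 5 = 13/2 ≈ 6.5000)
((-8 - 2)*4)*((4*7)*H) = ((-8 - 2)*4)*((4*7)*(13/2)) = (-10*4)*(28*(13/2)) = -40*182 = -7280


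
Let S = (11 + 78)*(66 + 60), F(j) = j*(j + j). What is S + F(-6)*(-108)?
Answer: 3438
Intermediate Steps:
F(j) = 2*j² (F(j) = j*(2*j) = 2*j²)
S = 11214 (S = 89*126 = 11214)
S + F(-6)*(-108) = 11214 + (2*(-6)²)*(-108) = 11214 + (2*36)*(-108) = 11214 + 72*(-108) = 11214 - 7776 = 3438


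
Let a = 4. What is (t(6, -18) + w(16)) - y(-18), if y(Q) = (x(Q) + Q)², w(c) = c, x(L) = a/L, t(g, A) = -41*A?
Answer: 34178/81 ≈ 421.95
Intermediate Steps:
x(L) = 4/L
y(Q) = (Q + 4/Q)² (y(Q) = (4/Q + Q)² = (Q + 4/Q)²)
(t(6, -18) + w(16)) - y(-18) = (-41*(-18) + 16) - (4 + (-18)²)²/(-18)² = (738 + 16) - (4 + 324)²/324 = 754 - 328²/324 = 754 - 107584/324 = 754 - 1*26896/81 = 754 - 26896/81 = 34178/81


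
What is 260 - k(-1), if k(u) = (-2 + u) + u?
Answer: 264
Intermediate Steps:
k(u) = -2 + 2*u
260 - k(-1) = 260 - (-2 + 2*(-1)) = 260 - (-2 - 2) = 260 - 1*(-4) = 260 + 4 = 264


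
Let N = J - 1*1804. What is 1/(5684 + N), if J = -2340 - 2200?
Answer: -1/660 ≈ -0.0015152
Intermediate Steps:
J = -4540
N = -6344 (N = -4540 - 1*1804 = -4540 - 1804 = -6344)
1/(5684 + N) = 1/(5684 - 6344) = 1/(-660) = -1/660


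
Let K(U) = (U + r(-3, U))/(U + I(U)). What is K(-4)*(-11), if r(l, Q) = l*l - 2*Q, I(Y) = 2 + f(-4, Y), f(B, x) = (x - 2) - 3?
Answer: 13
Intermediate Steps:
f(B, x) = -5 + x (f(B, x) = (-2 + x) - 3 = -5 + x)
I(Y) = -3 + Y (I(Y) = 2 + (-5 + Y) = -3 + Y)
r(l, Q) = l**2 - 2*Q
K(U) = (9 - U)/(-3 + 2*U) (K(U) = (U + ((-3)**2 - 2*U))/(U + (-3 + U)) = (U + (9 - 2*U))/(-3 + 2*U) = (9 - U)/(-3 + 2*U))
K(-4)*(-11) = ((9 - 1*(-4))/(-3 + 2*(-4)))*(-11) = ((9 + 4)/(-3 - 8))*(-11) = (13/(-11))*(-11) = -1/11*13*(-11) = -13/11*(-11) = 13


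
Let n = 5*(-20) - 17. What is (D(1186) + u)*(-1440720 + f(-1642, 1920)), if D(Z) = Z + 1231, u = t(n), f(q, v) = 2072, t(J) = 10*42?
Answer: -4081444376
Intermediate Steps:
n = -117 (n = -100 - 17 = -117)
t(J) = 420
u = 420
D(Z) = 1231 + Z
(D(1186) + u)*(-1440720 + f(-1642, 1920)) = ((1231 + 1186) + 420)*(-1440720 + 2072) = (2417 + 420)*(-1438648) = 2837*(-1438648) = -4081444376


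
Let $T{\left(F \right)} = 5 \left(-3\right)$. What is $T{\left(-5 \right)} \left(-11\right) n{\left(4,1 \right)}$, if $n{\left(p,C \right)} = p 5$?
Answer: $3300$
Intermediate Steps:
$n{\left(p,C \right)} = 5 p$
$T{\left(F \right)} = -15$
$T{\left(-5 \right)} \left(-11\right) n{\left(4,1 \right)} = \left(-15\right) \left(-11\right) 5 \cdot 4 = 165 \cdot 20 = 3300$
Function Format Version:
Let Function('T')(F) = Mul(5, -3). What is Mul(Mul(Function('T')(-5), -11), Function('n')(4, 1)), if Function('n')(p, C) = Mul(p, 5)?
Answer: 3300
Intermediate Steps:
Function('n')(p, C) = Mul(5, p)
Function('T')(F) = -15
Mul(Mul(Function('T')(-5), -11), Function('n')(4, 1)) = Mul(Mul(-15, -11), Mul(5, 4)) = Mul(165, 20) = 3300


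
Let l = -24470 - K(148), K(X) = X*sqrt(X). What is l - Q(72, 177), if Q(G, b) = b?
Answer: -24647 - 296*sqrt(37) ≈ -26448.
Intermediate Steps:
K(X) = X**(3/2)
l = -24470 - 296*sqrt(37) (l = -24470 - 148**(3/2) = -24470 - 296*sqrt(37) ≈ -26271.)
l - Q(72, 177) = (-24470 - 296*sqrt(37)) - 1*177 = (-24470 - 296*sqrt(37)) - 177 = -24647 - 296*sqrt(37)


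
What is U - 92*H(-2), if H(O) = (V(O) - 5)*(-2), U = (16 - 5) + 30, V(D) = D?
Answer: -1247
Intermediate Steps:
U = 41 (U = 11 + 30 = 41)
H(O) = 10 - 2*O (H(O) = (O - 5)*(-2) = (-5 + O)*(-2) = 10 - 2*O)
U - 92*H(-2) = 41 - 92*(10 - 2*(-2)) = 41 - 92*(10 + 4) = 41 - 92*14 = 41 - 1288 = -1247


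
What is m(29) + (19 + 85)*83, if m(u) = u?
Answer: 8661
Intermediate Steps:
m(29) + (19 + 85)*83 = 29 + (19 + 85)*83 = 29 + 104*83 = 29 + 8632 = 8661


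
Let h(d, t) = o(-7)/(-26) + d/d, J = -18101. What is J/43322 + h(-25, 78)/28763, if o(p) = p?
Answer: -3383796503/8099459459 ≈ -0.41778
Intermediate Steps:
h(d, t) = 33/26 (h(d, t) = -7/(-26) + d/d = -7*(-1/26) + 1 = 7/26 + 1 = 33/26)
J/43322 + h(-25, 78)/28763 = -18101/43322 + (33/26)/28763 = -18101*1/43322 + (33/26)*(1/28763) = -18101/43322 + 33/747838 = -3383796503/8099459459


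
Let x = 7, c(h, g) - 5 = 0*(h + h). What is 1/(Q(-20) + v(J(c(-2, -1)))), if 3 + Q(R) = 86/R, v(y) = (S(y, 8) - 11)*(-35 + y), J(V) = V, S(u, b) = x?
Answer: 10/1127 ≈ 0.0088731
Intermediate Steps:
c(h, g) = 5 (c(h, g) = 5 + 0*(h + h) = 5 + 0*(2*h) = 5 + 0 = 5)
S(u, b) = 7
v(y) = 140 - 4*y (v(y) = (7 - 11)*(-35 + y) = -4*(-35 + y) = 140 - 4*y)
Q(R) = -3 + 86/R
1/(Q(-20) + v(J(c(-2, -1)))) = 1/((-3 + 86/(-20)) + (140 - 4*5)) = 1/((-3 + 86*(-1/20)) + (140 - 20)) = 1/((-3 - 43/10) + 120) = 1/(-73/10 + 120) = 1/(1127/10) = 10/1127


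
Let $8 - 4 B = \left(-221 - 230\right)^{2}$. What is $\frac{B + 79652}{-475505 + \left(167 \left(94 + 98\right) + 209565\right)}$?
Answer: $- \frac{115215}{935504} \approx -0.12316$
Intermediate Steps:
$B = - \frac{203393}{4}$ ($B = 2 - \frac{\left(-221 - 230\right)^{2}}{4} = 2 - \frac{\left(-451\right)^{2}}{4} = 2 - \frac{203401}{4} = - \frac{203393}{4} \approx -50848.0$)
$\frac{B + 79652}{-475505 + \left(167 \left(94 + 98\right) + 209565\right)} = \frac{- \frac{203393}{4} + 79652}{-475505 + \left(167 \left(94 + 98\right) + 209565\right)} = \frac{115215}{4 \left(-475505 + \left(167 \cdot 192 + 209565\right)\right)} = \frac{115215}{4 \left(-475505 + \left(32064 + 209565\right)\right)} = \frac{115215}{4 \left(-475505 + 241629\right)} = \frac{115215}{4 \left(-233876\right)} = \frac{115215}{4} \left(- \frac{1}{233876}\right) = - \frac{115215}{935504}$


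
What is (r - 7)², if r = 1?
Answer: 36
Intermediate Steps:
(r - 7)² = (1 - 7)² = (-6)² = 36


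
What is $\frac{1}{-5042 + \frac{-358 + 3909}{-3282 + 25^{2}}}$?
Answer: $- \frac{2657}{13400145} \approx -0.00019828$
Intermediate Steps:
$\frac{1}{-5042 + \frac{-358 + 3909}{-3282 + 25^{2}}} = \frac{1}{-5042 + \frac{3551}{-3282 + 625}} = \frac{1}{-5042 + \frac{3551}{-2657}} = \frac{1}{-5042 + 3551 \left(- \frac{1}{2657}\right)} = \frac{1}{-5042 - \frac{3551}{2657}} = \frac{1}{- \frac{13400145}{2657}} = - \frac{2657}{13400145}$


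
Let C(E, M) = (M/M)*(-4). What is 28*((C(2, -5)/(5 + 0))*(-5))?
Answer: 112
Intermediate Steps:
C(E, M) = -4 (C(E, M) = 1*(-4) = -4)
28*((C(2, -5)/(5 + 0))*(-5)) = 28*(-4/(5 + 0)*(-5)) = 28*(-4/5*(-5)) = 28*(-4*⅕*(-5)) = 28*(-⅘*(-5)) = 28*4 = 112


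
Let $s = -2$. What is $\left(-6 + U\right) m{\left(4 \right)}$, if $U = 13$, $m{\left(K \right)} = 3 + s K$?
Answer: $-35$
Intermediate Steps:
$m{\left(K \right)} = 3 - 2 K$
$\left(-6 + U\right) m{\left(4 \right)} = \left(-6 + 13\right) \left(3 - 8\right) = 7 \left(3 - 8\right) = 7 \left(-5\right) = -35$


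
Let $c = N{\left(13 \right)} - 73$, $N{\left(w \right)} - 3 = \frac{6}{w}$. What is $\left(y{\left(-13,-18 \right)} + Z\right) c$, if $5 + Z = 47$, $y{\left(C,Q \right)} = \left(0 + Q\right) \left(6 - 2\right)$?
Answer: $\frac{27120}{13} \approx 2086.2$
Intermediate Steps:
$N{\left(w \right)} = 3 + \frac{6}{w}$
$y{\left(C,Q \right)} = 4 Q$ ($y{\left(C,Q \right)} = Q 4 = 4 Q$)
$Z = 42$ ($Z = -5 + 47 = 42$)
$c = - \frac{904}{13}$ ($c = \left(3 + \frac{6}{13}\right) - 73 = \frac{45}{13} - 73 = - \frac{904}{13} \approx -69.538$)
$\left(y{\left(-13,-18 \right)} + Z\right) c = \left(4 \left(-18\right) + 42\right) \left(- \frac{904}{13}\right) = \left(-72 + 42\right) \left(- \frac{904}{13}\right) = \left(-30\right) \left(- \frac{904}{13}\right) = \frac{27120}{13}$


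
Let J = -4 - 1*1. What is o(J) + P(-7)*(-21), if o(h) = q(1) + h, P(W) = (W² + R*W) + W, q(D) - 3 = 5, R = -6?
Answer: -1761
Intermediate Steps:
q(D) = 8 (q(D) = 3 + 5 = 8)
P(W) = W² - 5*W (P(W) = (W² - 6*W) + W = W² - 5*W)
J = -5 (J = -4 - 1 = -5)
o(h) = 8 + h
o(J) + P(-7)*(-21) = (8 - 5) - 7*(-5 - 7)*(-21) = 3 - 7*(-12)*(-21) = 3 + 84*(-21) = 3 - 1764 = -1761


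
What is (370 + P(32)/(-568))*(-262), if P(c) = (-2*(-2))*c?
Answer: -6878548/71 ≈ -96881.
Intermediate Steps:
P(c) = 4*c
(370 + P(32)/(-568))*(-262) = (370 + (4*32)/(-568))*(-262) = (370 + 128*(-1/568))*(-262) = (370 - 16/71)*(-262) = (26254/71)*(-262) = -6878548/71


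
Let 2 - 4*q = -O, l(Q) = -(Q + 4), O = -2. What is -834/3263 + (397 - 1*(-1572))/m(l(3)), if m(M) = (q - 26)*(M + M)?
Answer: 470867/91364 ≈ 5.1537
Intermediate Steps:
l(Q) = -4 - Q (l(Q) = -(4 + Q) = -4 - Q)
q = 0 (q = 1/2 - (-1)*(-2)/4 = 1/2 - 1/4*2 = 1/2 - 1/2 = 0)
m(M) = -52*M (m(M) = (0 - 26)*(M + M) = -52*M)
-834/3263 + (397 - 1*(-1572))/m(l(3)) = -834/3263 + (397 - 1*(-1572))/((-52*(-4 - 1*3))) = -834*1/3263 + (397 + 1572)/((-52*(-4 - 3))) = -834/3263 + 1969/((-52*(-7))) = -834/3263 + 1969/364 = 470867/91364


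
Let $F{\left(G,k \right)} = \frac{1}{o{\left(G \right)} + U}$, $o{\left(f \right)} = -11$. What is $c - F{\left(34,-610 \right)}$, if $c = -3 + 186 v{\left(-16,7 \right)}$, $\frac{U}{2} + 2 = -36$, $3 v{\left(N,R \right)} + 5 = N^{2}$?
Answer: $\frac{1353634}{87} \approx 15559.0$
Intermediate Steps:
$v{\left(N,R \right)} = - \frac{5}{3} + \frac{N^{2}}{3}$
$U = -76$ ($U = -4 + 2 \left(-36\right) = -4 - 72 = -76$)
$c = 15559$ ($c = -3 + 186 \left(- \frac{5}{3} + \frac{\left(-16\right)^{2}}{3}\right) = -3 + 186 \left(- \frac{5}{3} + \frac{1}{3} \cdot 256\right) = -3 + 186 \left(- \frac{5}{3} + \frac{256}{3}\right) = -3 + 186 \cdot \frac{251}{3} = -3 + 15562 = 15559$)
$F{\left(G,k \right)} = - \frac{1}{87}$ ($F{\left(G,k \right)} = \frac{1}{-11 - 76} = \frac{1}{-87} = - \frac{1}{87}$)
$c - F{\left(34,-610 \right)} = 15559 - - \frac{1}{87} = 15559 + \frac{1}{87} = \frac{1353634}{87}$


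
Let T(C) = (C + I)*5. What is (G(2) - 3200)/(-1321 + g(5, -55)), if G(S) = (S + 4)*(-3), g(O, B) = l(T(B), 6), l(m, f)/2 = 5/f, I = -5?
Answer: 4827/1979 ≈ 2.4391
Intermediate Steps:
T(C) = -25 + 5*C (T(C) = (C - 5)*5 = (-5 + C)*5 = -25 + 5*C)
l(m, f) = 10/f (l(m, f) = 2*(5/f) = 10/f)
g(O, B) = 5/3 (g(O, B) = 10/6 = 10*(⅙) = 5/3)
G(S) = -12 - 3*S (G(S) = (4 + S)*(-3) = -12 - 3*S)
(G(2) - 3200)/(-1321 + g(5, -55)) = ((-12 - 3*2) - 3200)/(-1321 + 5/3) = ((-12 - 6) - 3200)/(-3958/3) = (-18 - 3200)*(-3/3958) = -3218*(-3/3958) = 4827/1979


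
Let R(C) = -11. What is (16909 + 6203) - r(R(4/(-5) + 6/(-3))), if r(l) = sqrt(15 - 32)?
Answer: 23112 - I*sqrt(17) ≈ 23112.0 - 4.1231*I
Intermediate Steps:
r(l) = I*sqrt(17) (r(l) = sqrt(-17) = I*sqrt(17))
(16909 + 6203) - r(R(4/(-5) + 6/(-3))) = (16909 + 6203) - I*sqrt(17) = 23112 - I*sqrt(17)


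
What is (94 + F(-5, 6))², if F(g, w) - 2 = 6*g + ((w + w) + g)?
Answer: 5329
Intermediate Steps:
F(g, w) = 2 + 2*w + 7*g (F(g, w) = 2 + (6*g + ((w + w) + g)) = 2 + (6*g + (2*w + g)) = 2 + (6*g + (g + 2*w)) = 2 + (2*w + 7*g) = 2 + 2*w + 7*g)
(94 + F(-5, 6))² = (94 + (2 + 2*6 + 7*(-5)))² = (94 + (2 + 12 - 35))² = (94 - 21)² = 73² = 5329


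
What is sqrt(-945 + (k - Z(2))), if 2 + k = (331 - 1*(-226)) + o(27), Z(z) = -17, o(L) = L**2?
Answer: 2*sqrt(89) ≈ 18.868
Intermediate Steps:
k = 1284 (k = -2 + ((331 - 1*(-226)) + 27**2) = -2 + ((331 + 226) + 729) = -2 + (557 + 729) = -2 + 1286 = 1284)
sqrt(-945 + (k - Z(2))) = sqrt(-945 + (1284 - 1*(-17))) = sqrt(-945 + (1284 + 17)) = sqrt(-945 + 1301) = sqrt(356) = 2*sqrt(89)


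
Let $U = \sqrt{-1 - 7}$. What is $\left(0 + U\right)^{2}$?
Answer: $-8$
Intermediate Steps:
$U = 2 i \sqrt{2}$ ($U = \sqrt{-8} = 2 i \sqrt{2} \approx 2.8284 i$)
$\left(0 + U\right)^{2} = \left(0 + 2 i \sqrt{2}\right)^{2} = \left(2 i \sqrt{2}\right)^{2} = -8$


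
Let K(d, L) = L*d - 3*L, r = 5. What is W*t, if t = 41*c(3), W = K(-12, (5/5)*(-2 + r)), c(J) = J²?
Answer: -16605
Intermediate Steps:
K(d, L) = -3*L + L*d
W = -45 (W = ((5/5)*(-2 + 5))*(-3 - 12) = ((5*(⅕))*3)*(-15) = (1*3)*(-15) = 3*(-15) = -45)
t = 369 (t = 41*3² = 41*9 = 369)
W*t = -45*369 = -16605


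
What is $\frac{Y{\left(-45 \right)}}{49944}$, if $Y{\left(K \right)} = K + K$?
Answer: $- \frac{15}{8324} \approx -0.001802$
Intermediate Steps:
$Y{\left(K \right)} = 2 K$
$\frac{Y{\left(-45 \right)}}{49944} = \frac{2 \left(-45\right)}{49944} = \left(-90\right) \frac{1}{49944} = - \frac{15}{8324}$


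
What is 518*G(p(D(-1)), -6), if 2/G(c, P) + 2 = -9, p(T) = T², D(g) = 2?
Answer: -1036/11 ≈ -94.182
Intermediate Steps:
G(c, P) = -2/11 (G(c, P) = 2/(-2 - 9) = 2/(-11) = 2*(-1/11) = -2/11)
518*G(p(D(-1)), -6) = 518*(-2/11) = -1036/11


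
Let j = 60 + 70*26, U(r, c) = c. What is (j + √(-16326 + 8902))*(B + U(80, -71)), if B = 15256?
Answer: 28547800 + 242960*I*√29 ≈ 2.8548e+7 + 1.3084e+6*I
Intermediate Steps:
j = 1880 (j = 60 + 1820 = 1880)
(j + √(-16326 + 8902))*(B + U(80, -71)) = (1880 + √(-16326 + 8902))*(15256 - 71) = (1880 + √(-7424))*15185 = (1880 + 16*I*√29)*15185 = 28547800 + 242960*I*√29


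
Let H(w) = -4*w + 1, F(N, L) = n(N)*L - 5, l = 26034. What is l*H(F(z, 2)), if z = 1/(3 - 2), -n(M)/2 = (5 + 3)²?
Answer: 27205530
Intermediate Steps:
n(M) = -128 (n(M) = -2*(5 + 3)² = -2*8² = -2*64 = -128)
z = 1 (z = 1/1 = 1)
F(N, L) = -5 - 128*L (F(N, L) = -128*L - 5 = -5 - 128*L)
H(w) = 1 - 4*w
l*H(F(z, 2)) = 26034*(1 - 4*(-5 - 128*2)) = 26034*(1 - 4*(-5 - 256)) = 26034*(1 - 4*(-261)) = 26034*(1 + 1044) = 26034*1045 = 27205530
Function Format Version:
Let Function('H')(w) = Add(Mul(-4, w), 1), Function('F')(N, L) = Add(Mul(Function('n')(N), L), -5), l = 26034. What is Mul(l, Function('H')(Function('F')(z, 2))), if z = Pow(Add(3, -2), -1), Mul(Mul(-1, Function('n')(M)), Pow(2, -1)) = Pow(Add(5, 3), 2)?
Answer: 27205530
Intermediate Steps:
Function('n')(M) = -128 (Function('n')(M) = Mul(-2, Pow(Add(5, 3), 2)) = Mul(-2, Pow(8, 2)) = Mul(-2, 64) = -128)
z = 1 (z = Pow(1, -1) = 1)
Function('F')(N, L) = Add(-5, Mul(-128, L)) (Function('F')(N, L) = Add(Mul(-128, L), -5) = Add(-5, Mul(-128, L)))
Function('H')(w) = Add(1, Mul(-4, w))
Mul(l, Function('H')(Function('F')(z, 2))) = Mul(26034, Add(1, Mul(-4, Add(-5, Mul(-128, 2))))) = Mul(26034, Add(1, Mul(-4, Add(-5, -256)))) = Mul(26034, Add(1, Mul(-4, -261))) = Mul(26034, Add(1, 1044)) = Mul(26034, 1045) = 27205530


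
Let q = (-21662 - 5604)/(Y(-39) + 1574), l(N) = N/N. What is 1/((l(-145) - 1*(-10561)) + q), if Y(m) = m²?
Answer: 3095/32662124 ≈ 9.4758e-5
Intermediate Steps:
l(N) = 1
q = -27266/3095 (q = (-21662 - 5604)/((-39)² + 1574) = -27266/(1521 + 1574) = -27266/3095 ≈ -8.8097)
1/((l(-145) - 1*(-10561)) + q) = 1/((1 - 1*(-10561)) - 27266/3095) = 1/((1 + 10561) - 27266/3095) = 1/(10562 - 27266/3095) = 1/(32662124/3095) = 3095/32662124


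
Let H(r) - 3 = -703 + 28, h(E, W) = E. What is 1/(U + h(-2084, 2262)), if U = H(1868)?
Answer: -1/2756 ≈ -0.00036284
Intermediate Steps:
H(r) = -672 (H(r) = 3 + (-703 + 28) = 3 - 675 = -672)
U = -672
1/(U + h(-2084, 2262)) = 1/(-672 - 2084) = 1/(-2756) = -1/2756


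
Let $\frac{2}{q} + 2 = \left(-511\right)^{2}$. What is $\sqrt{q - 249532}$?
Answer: $\frac{i \sqrt{17013873333876414}}{261119} \approx 499.53 i$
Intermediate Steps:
$q = \frac{2}{261119}$ ($q = \frac{2}{-2 + \left(-511\right)^{2}} = \frac{2}{-2 + 261121} = \frac{2}{261119} \approx 7.6593 \cdot 10^{-6}$)
$\sqrt{q - 249532} = \sqrt{\frac{2}{261119} - 249532} = \sqrt{- \frac{65157546306}{261119}} = \frac{i \sqrt{17013873333876414}}{261119}$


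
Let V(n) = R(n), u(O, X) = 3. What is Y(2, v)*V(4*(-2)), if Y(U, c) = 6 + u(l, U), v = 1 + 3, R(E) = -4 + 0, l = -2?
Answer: -36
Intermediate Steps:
R(E) = -4
V(n) = -4
v = 4
Y(U, c) = 9 (Y(U, c) = 6 + 3 = 9)
Y(2, v)*V(4*(-2)) = 9*(-4) = -36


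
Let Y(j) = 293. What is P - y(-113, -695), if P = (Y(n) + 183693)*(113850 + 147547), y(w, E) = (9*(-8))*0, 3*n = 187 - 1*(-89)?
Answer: 48093388442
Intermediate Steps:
n = 92 (n = (187 - 1*(-89))/3 = (187 + 89)/3 = (⅓)*276 = 92)
y(w, E) = 0 (y(w, E) = -72*0 = 0)
P = 48093388442 (P = (293 + 183693)*(113850 + 147547) = 183986*261397 = 48093388442)
P - y(-113, -695) = 48093388442 - 1*0 = 48093388442 + 0 = 48093388442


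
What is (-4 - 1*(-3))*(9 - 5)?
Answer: -4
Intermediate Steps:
(-4 - 1*(-3))*(9 - 5) = (-4 + 3)*4 = -1*4 = -4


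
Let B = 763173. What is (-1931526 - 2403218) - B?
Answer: -5097917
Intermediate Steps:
(-1931526 - 2403218) - B = (-1931526 - 2403218) - 1*763173 = -4334744 - 763173 = -5097917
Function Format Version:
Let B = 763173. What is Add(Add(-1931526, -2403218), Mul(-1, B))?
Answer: -5097917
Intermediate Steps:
Add(Add(-1931526, -2403218), Mul(-1, B)) = Add(Add(-1931526, -2403218), Mul(-1, 763173)) = Add(-4334744, -763173) = -5097917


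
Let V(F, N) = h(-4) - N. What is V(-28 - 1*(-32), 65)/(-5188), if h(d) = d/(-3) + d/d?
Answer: 47/3891 ≈ 0.012079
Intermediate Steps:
h(d) = 1 - d/3 (h(d) = d*(-1/3) + 1 = -d/3 + 1 = 1 - d/3)
V(F, N) = 7/3 - N (V(F, N) = (1 - 1/3*(-4)) - N = (1 + 4/3) - N = 7/3 - N)
V(-28 - 1*(-32), 65)/(-5188) = (7/3 - 1*65)/(-5188) = (7/3 - 65)*(-1/5188) = -188/3*(-1/5188) = 47/3891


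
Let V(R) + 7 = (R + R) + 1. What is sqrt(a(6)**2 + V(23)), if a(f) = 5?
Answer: sqrt(65) ≈ 8.0623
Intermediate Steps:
V(R) = -6 + 2*R (V(R) = -7 + ((R + R) + 1) = -7 + (2*R + 1) = -7 + (1 + 2*R) = -6 + 2*R)
sqrt(a(6)**2 + V(23)) = sqrt(5**2 + (-6 + 2*23)) = sqrt(25 + (-6 + 46)) = sqrt(25 + 40) = sqrt(65)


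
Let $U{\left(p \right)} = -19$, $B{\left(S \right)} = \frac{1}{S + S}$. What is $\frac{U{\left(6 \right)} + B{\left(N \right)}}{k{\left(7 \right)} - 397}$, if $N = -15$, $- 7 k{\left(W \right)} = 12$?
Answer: $\frac{3997}{83730} \approx 0.047737$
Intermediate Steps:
$k{\left(W \right)} = - \frac{12}{7}$ ($k{\left(W \right)} = \left(- \frac{1}{7}\right) 12 = - \frac{12}{7}$)
$B{\left(S \right)} = \frac{1}{2 S}$
$\frac{U{\left(6 \right)} + B{\left(N \right)}}{k{\left(7 \right)} - 397} = \frac{-19 + \frac{1}{2 \left(-15\right)}}{- \frac{12}{7} - 397} = \frac{-19 + \frac{1}{2} \left(- \frac{1}{15}\right)}{- \frac{2791}{7}} = \left(-19 - \frac{1}{30}\right) \left(- \frac{7}{2791}\right) = \left(- \frac{571}{30}\right) \left(- \frac{7}{2791}\right) = \frac{3997}{83730}$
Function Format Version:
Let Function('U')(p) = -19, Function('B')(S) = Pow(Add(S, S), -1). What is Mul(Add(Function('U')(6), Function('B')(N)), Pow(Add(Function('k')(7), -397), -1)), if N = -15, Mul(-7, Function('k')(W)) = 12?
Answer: Rational(3997, 83730) ≈ 0.047737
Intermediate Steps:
Function('k')(W) = Rational(-12, 7) (Function('k')(W) = Mul(Rational(-1, 7), 12) = Rational(-12, 7))
Function('B')(S) = Mul(Rational(1, 2), Pow(S, -1)) (Function('B')(S) = Pow(Mul(2, S), -1) = Mul(Rational(1, 2), Pow(S, -1)))
Mul(Add(Function('U')(6), Function('B')(N)), Pow(Add(Function('k')(7), -397), -1)) = Mul(Add(-19, Mul(Rational(1, 2), Pow(-15, -1))), Pow(Add(Rational(-12, 7), -397), -1)) = Mul(Add(-19, Mul(Rational(1, 2), Rational(-1, 15))), Pow(Rational(-2791, 7), -1)) = Mul(Add(-19, Rational(-1, 30)), Rational(-7, 2791)) = Mul(Rational(-571, 30), Rational(-7, 2791)) = Rational(3997, 83730)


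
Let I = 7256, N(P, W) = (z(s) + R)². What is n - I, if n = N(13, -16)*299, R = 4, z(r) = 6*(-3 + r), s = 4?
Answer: 22644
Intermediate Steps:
z(r) = -18 + 6*r
N(P, W) = 100 (N(P, W) = ((-18 + 6*4) + 4)² = ((-18 + 24) + 4)² = (6 + 4)² = 10² = 100)
n = 29900 (n = 100*299 = 29900)
n - I = 29900 - 1*7256 = 29900 - 7256 = 22644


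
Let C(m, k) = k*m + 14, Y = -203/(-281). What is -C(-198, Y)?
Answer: 36260/281 ≈ 129.04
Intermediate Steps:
Y = 203/281 (Y = -203*(-1/281) = 203/281 ≈ 0.72242)
C(m, k) = 14 + k*m
-C(-198, Y) = -(14 + (203/281)*(-198)) = -(14 - 40194/281) = -1*(-36260/281) = 36260/281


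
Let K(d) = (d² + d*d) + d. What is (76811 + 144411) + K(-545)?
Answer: 814727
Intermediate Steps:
K(d) = d + 2*d² (K(d) = (d² + d²) + d = 2*d² + d = d + 2*d²)
(76811 + 144411) + K(-545) = (76811 + 144411) - 545*(1 + 2*(-545)) = 221222 - 545*(1 - 1090) = 221222 - 545*(-1089) = 221222 + 593505 = 814727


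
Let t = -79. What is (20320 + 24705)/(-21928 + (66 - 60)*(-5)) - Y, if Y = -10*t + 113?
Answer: -19873099/21958 ≈ -905.05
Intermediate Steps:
Y = 903 (Y = -10*(-79) + 113 = 790 + 113 = 903)
(20320 + 24705)/(-21928 + (66 - 60)*(-5)) - Y = (20320 + 24705)/(-21928 + (66 - 60)*(-5)) - 1*903 = 45025/(-21928 + 6*(-5)) - 903 = 45025/(-21928 - 30) - 903 = 45025/(-21958) - 903 = 45025*(-1/21958) - 903 = -45025/21958 - 903 = -19873099/21958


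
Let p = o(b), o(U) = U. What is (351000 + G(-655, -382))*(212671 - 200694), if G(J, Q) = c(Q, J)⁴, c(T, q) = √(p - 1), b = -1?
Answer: 4203974908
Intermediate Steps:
p = -1
c(T, q) = I*√2 (c(T, q) = √(-1 - 1) = √(-2) = I*√2)
G(J, Q) = 4 (G(J, Q) = (I*√2)⁴ = 4)
(351000 + G(-655, -382))*(212671 - 200694) = (351000 + 4)*(212671 - 200694) = 351004*11977 = 4203974908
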